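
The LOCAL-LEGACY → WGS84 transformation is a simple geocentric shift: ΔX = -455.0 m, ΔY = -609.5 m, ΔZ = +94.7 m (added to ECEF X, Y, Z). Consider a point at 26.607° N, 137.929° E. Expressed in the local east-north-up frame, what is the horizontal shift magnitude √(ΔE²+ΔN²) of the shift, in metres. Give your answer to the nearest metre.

The local east axis at (φ, λ) is (−sin λ, cos λ, 0), so ΔE = −sin(137.929°)·(-455.0) + cos(137.929°)·(-609.5) = 757.31 m.
The local north axis is (−sin φ cos λ, −sin φ sin λ, cos φ), giving ΔN = -151.269 + 182.908 + 84.671 = 116.31 m.
Horizontal magnitude = √(ΔE² + ΔN²) = √(757.31² + 116.31²) = 766.19 m.

766 m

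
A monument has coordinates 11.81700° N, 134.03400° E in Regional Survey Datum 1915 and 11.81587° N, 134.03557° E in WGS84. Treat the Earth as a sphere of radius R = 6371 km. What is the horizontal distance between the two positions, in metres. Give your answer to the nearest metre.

212 m

Δφ = 11.81587° − 11.81700° = -0.00113°; Δλ = 134.03557° − 134.03400° = +0.00157°.
1° along a meridian = πR/180 = 111195 m.
ΔN = Δφ × 111195 = -125.7 m; ΔE = Δλ × 111195 × cos(11.81700°) = +0.00157 × 111195 × 0.978807 = 170.9 m.
Distance = √(ΔE² + ΔN²) = √(170.9² + (-125.7)²) = 212.1 m.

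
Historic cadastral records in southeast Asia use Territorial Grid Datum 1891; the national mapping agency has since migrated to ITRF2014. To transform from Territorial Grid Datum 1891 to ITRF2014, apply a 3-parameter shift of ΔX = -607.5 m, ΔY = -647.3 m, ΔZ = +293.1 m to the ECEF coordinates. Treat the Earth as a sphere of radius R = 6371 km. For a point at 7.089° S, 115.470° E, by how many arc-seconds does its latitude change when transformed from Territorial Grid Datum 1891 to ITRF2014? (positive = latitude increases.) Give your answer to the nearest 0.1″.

sin φ = -0.123411, cos φ = 0.992356, sin λ = 0.902811, cos λ = -0.430038.
North component: ΔN = −sin φ cos λ·ΔX − sin φ sin λ·ΔY + cos φ·ΔZ = −(-0.123411)(-0.430038)(-607.5) − (-0.123411)(0.902811)(-647.3) + (0.992356)(293.1) = 250.98 m.
1° of latitude spans πR/180 = 111195 m, so Δφ = 250.98 / 111195 × 3600 = 8.126″.

Δφ = 8.1″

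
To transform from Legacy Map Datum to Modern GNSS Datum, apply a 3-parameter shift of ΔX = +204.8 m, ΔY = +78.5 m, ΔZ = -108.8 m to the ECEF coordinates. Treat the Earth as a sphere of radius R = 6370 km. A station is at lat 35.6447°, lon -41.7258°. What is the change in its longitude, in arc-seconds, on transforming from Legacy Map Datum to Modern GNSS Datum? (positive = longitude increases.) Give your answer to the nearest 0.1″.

Δλ = 7.8″

sin φ = 0.582757, cos φ = 0.812646, sin λ = -0.665566, cos λ = 0.746339.
East component: ΔE = −sin λ·ΔX + cos λ·ΔY = −(-0.665566)(204.8) + (0.746339)(78.5) = 194.90 m.
1° of latitude spans πR/180 = 111177 m; at latitude φ, 1° of longitude spans that × cos φ = 90348.0 m, so Δλ = 194.90 / 90348.0 × 3600 = 7.766″.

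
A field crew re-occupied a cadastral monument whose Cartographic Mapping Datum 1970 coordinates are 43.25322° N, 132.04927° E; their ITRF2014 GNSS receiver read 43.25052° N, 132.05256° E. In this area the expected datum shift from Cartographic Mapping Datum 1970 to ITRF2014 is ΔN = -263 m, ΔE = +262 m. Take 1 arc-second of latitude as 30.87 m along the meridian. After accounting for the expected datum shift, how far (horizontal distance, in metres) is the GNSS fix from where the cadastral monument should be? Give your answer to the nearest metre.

37 m

Observed coordinate differences: Δφ = -0.00270°, Δλ = +0.00329°.
Converting to metres (1° lat = 111132 m, cos φ = 0.728332): observed ΔN = -300.1 m, observed ΔE = 266.3 m.
Subtracting the expected shift leaves a residual of -300.1 − (-263) = -37.1 m north and 266.3 − (262) = 4.3 m east.
Residual distance = √((-37.1)² + 4.3²) = 37.3 m.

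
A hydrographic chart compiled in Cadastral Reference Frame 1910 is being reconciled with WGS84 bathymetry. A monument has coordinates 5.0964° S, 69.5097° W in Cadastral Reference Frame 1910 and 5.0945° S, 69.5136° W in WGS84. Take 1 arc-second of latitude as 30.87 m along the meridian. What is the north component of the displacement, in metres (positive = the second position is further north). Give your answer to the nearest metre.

ΔN = 211 m

Δφ = -5.0945° − -5.0964° = +0.0019°; Δλ = -69.5136° − -69.5097° = -0.0039°.
1° of latitude = 3600 × 30.87 = 111132 m.
ΔN = Δφ × 111132 = 211.2 m; ΔE = Δλ × 111132 × cos(-5.0964°) = -0.0039 × 111132 × 0.996047 = -431.7 m.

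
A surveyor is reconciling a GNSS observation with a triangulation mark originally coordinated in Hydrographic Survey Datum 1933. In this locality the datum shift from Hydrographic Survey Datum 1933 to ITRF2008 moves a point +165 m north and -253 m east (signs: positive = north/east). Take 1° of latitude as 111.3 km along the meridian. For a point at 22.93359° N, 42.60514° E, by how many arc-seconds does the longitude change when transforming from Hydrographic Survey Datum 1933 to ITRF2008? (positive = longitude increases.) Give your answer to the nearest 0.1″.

At latitude 22.93359°, cos φ = 0.920957.
1° of longitude at this latitude = 111.3 × cos φ = 102.50 km, so Δλ = -253.0 / 102502.5 = -0.0024682° = -8.886″.

Δλ = -8.9″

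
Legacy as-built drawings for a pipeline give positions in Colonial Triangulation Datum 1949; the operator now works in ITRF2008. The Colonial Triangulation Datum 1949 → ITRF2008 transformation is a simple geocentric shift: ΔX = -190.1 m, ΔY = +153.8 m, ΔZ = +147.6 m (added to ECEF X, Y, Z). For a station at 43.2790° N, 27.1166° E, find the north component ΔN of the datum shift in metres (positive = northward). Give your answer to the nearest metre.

ΔN = 175 m

At φ = 43.2790°, λ = 27.1166°: sin φ = 0.685552, cos φ = 0.728024, sin λ = 0.455803, cos λ = 0.890081.
ΔN = −sin φ cos λ·ΔX − sin φ sin λ·ΔY + cos φ·ΔZ = −(0.685552)(0.890081)(-190.1) − (0.685552)(0.455803)(153.8) + (0.728024)(147.6) = 175.40 m.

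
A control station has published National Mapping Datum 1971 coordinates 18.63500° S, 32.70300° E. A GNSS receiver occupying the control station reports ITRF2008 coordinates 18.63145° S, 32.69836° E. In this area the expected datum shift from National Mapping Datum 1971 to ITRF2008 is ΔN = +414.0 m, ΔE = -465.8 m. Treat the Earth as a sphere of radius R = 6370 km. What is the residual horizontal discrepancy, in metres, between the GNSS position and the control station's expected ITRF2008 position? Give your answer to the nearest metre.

Observed coordinate differences: Δφ = +0.00355°, Δλ = -0.00464°.
Converting to metres (1° lat = 111177 m, cos φ = 0.947573): observed ΔN = 394.7 m, observed ΔE = -488.8 m.
Subtracting the expected shift leaves a residual of 394.7 − (414.0) = -19.3 m north and -488.8 − (-465.8) = -23.0 m east.
Residual distance = √((-19.3)² + (-23.0)²) = 30.1 m.

30 m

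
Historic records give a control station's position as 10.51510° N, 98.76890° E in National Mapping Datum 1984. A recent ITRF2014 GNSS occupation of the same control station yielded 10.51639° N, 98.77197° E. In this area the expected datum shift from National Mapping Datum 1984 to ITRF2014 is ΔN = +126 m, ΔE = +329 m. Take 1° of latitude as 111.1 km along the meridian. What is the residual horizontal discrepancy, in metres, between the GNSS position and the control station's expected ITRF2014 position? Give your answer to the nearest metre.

Observed coordinate differences: Δφ = +0.00129°, Δλ = +0.00307°.
Converting to metres (1° lat = 111100 m, cos φ = 0.983207): observed ΔN = 143.3 m, observed ΔE = 335.3 m.
Subtracting the expected shift leaves a residual of 143.3 − (126) = 17.3 m north and 335.3 − (329) = 6.3 m east.
Residual distance = √(17.3² + 6.3²) = 18.4 m.

18 m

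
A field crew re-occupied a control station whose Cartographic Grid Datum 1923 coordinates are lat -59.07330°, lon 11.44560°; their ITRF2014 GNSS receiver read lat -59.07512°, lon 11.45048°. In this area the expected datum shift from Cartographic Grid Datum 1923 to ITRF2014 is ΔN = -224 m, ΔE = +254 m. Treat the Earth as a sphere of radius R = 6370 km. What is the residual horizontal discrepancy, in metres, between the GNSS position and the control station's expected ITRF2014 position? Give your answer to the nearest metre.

Observed coordinate differences: Δφ = -0.00182°, Δλ = +0.00488°.
Converting to metres (1° lat = 111177 m, cos φ = 0.513941): observed ΔN = -202.3 m, observed ΔE = 278.8 m.
Subtracting the expected shift leaves a residual of -202.3 − (-224) = 21.7 m north and 278.8 − (254) = 24.8 m east.
Residual distance = √(21.7² + 24.8²) = 33.0 m.

33 m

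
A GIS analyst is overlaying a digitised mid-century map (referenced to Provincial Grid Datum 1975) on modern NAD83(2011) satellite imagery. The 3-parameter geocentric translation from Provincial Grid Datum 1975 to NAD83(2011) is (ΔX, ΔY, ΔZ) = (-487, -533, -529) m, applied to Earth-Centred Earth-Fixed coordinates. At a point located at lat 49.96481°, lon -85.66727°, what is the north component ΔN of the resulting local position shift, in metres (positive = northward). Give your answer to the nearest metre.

The local north axis is (−sin φ cos λ, −sin φ sin λ, cos φ), giving ΔN = 28.170 − 406.925 − 340.283 = -719.04 m.

ΔN = -719 m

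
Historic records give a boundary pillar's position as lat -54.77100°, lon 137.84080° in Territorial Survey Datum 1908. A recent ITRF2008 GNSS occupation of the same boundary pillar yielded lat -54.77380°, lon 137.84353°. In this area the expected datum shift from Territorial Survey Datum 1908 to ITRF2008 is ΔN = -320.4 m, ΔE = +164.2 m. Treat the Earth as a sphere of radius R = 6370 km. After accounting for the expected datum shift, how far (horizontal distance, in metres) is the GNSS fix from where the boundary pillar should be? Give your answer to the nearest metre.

Observed coordinate differences: Δφ = -0.00280°, Δλ = +0.00273°.
Converting to metres (1° lat = 111177 m, cos φ = 0.576846): observed ΔN = -311.3 m, observed ΔE = 175.1 m.
Subtracting the expected shift leaves a residual of -311.3 − (-320.4) = 9.1 m north and 175.1 − (164.2) = 10.9 m east.
Residual distance = √(9.1² + 10.9²) = 14.2 m.

14 m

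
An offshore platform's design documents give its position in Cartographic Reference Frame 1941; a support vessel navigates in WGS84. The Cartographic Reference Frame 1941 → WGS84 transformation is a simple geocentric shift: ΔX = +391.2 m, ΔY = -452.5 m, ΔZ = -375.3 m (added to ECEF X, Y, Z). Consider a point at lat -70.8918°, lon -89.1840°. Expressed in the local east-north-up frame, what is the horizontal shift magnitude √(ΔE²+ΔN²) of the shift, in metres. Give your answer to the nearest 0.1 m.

At φ = -70.8918°, λ = -89.1840°: sin φ = -0.944902, cos φ = 0.327353, sin λ = -0.999899, cos λ = 0.014241.
ΔE = −sin λ·ΔX + cos λ·ΔY = −(-0.999899)·(391.2) + (0.014241)·(-452.5) = 384.72 m.
ΔN = −sin φ cos λ·ΔX − sin φ sin λ·ΔY + cos φ·ΔZ = −(-0.944902)(0.014241)(391.2) − (-0.944902)(-0.999899)(-452.5) + (0.327353)(-375.3) = 309.93 m.
Horizontal magnitude = √(ΔE² + ΔN²) = √(384.72² + 309.93²) = 494.03 m.

494.0 m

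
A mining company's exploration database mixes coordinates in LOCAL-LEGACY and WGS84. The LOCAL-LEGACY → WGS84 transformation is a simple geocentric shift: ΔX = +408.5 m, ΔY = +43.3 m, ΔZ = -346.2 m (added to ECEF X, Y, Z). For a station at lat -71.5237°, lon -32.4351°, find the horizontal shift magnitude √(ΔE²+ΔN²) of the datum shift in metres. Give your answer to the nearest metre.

322 m

The local east axis at (φ, λ) is (−sin λ, cos λ, 0), so ΔE = −sin(-32.4351°)·408.5 + cos(-32.4351°)·43.3 = 255.64 m.
The local north axis is (−sin φ cos λ, −sin φ sin λ, cos φ), giving ΔN = 327.002 − 22.027 − 109.715 = 195.26 m.
Horizontal magnitude = √(ΔE² + ΔN²) = √(255.64² + 195.26²) = 321.68 m.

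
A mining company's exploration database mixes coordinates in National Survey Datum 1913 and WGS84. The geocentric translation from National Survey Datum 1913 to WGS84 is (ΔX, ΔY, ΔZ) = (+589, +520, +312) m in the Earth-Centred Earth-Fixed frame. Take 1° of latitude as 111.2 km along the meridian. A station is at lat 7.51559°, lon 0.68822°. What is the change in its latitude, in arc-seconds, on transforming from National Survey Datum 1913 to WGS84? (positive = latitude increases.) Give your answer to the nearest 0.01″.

sin φ = 0.130796, cos φ = 0.991409, sin λ = 0.012011, cos λ = 0.999928.
North component: ΔN = −sin φ cos λ·ΔX − sin φ sin λ·ΔY + cos φ·ΔZ = −(0.130796)(0.999928)(589) − (0.130796)(0.012011)(520) + (0.991409)(312) = 231.47 m.
1° of latitude spans 111200 m, so Δφ = 231.47 / 111200 × 3600 = 7.494″.

Δφ = 7.49″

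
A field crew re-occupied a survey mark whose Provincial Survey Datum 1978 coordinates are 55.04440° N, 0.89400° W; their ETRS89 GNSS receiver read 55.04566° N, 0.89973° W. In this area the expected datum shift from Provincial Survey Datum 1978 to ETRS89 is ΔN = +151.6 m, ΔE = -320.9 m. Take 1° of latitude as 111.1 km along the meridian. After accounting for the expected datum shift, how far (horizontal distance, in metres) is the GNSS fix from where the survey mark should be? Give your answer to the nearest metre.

45 m

Observed coordinate differences: Δφ = +0.00126°, Δλ = -0.00573°.
Converting to metres (1° lat = 111100 m, cos φ = 0.572941): observed ΔN = 140.0 m, observed ΔE = -364.7 m.
Subtracting the expected shift leaves a residual of 140.0 − (151.6) = -11.6 m north and -364.7 − (-320.9) = -43.8 m east.
Residual distance = √((-11.6)² + (-43.8)²) = 45.3 m.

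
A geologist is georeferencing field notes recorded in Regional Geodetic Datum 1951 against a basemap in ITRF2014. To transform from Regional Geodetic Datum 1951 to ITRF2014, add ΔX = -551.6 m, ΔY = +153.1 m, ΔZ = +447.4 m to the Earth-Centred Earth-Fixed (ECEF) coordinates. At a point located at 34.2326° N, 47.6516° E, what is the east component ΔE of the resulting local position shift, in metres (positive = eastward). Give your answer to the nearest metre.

The local east axis at (φ, λ) is (−sin λ, cos λ, 0), so ΔE = −sin(47.6516°)·(-551.6) + cos(47.6516°)·153.1 = 510.80 m.

ΔE = 511 m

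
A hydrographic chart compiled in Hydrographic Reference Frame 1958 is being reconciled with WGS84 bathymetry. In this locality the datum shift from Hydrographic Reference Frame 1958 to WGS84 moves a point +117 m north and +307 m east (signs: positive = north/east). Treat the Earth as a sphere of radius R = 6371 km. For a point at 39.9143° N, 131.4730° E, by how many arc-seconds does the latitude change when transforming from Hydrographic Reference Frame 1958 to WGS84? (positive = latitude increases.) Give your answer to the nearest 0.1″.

Δφ = 3.8″

On a sphere of radius R, 1 rad of latitude = R, so Δφ = ΔN / R = 117.0 / 6371000 = 1.8364e-05 rad = 3.788″.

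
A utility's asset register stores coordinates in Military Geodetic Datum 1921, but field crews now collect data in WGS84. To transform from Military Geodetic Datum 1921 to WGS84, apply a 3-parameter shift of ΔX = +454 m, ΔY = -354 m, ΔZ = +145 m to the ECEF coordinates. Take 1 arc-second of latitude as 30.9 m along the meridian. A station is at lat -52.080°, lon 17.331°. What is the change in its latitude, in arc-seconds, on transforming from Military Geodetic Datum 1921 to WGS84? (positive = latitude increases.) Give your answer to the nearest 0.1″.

sin φ = -0.788870, cos φ = 0.614561, sin λ = 0.297891, cos λ = 0.954600.
North component: ΔN = −sin φ cos λ·ΔX − sin φ sin λ·ΔY + cos φ·ΔZ = −(-0.788870)(0.954600)(454) − (-0.788870)(0.297891)(-354) + (0.614561)(145) = 347.81 m.
1° of latitude spans 3600 × 30.90 = 111240 m, so Δφ = 347.81 / 111240 × 3600 = 11.256″.

Δφ = 11.3″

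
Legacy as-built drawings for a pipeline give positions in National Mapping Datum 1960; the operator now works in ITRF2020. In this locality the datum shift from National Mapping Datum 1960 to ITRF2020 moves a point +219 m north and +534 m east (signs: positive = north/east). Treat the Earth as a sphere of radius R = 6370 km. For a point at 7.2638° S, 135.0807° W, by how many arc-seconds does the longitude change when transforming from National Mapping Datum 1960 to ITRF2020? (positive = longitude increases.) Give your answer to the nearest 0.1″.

At latitude -7.2638°, cos φ = 0.991975.
One radian of longitude at latitude φ spans R cos φ, so Δλ = ΔE / (R cos φ) = 534.0 / (6370000 × 0.991975) = 8.4509e-05 rad = 17.431″.

Δλ = 17.4″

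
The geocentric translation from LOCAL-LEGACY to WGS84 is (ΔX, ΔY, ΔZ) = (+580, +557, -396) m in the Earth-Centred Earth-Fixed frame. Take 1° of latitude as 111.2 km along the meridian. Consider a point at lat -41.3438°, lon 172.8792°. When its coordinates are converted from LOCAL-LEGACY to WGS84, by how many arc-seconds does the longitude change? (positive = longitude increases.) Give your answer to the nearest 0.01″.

Δλ = -26.93″

sin φ = -0.660576, cos φ = 0.750759, sin λ = 0.123962, cos λ = -0.992287.
East component: ΔE = −sin λ·ΔX + cos λ·ΔY = −(0.123962)(580) + (-0.992287)(557) = -624.60 m.
1° of latitude spans 111200 m; at latitude φ, 1° of longitude spans that × cos φ = 83484.4 m, so Δλ = -624.60 / 83484.4 × 3600 = -26.934″.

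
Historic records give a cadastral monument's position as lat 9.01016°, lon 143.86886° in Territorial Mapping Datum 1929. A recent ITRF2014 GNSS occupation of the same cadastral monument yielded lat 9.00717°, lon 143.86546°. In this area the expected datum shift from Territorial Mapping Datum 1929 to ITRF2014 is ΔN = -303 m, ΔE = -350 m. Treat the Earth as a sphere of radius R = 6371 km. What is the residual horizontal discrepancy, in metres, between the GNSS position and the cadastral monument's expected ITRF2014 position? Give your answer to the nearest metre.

Observed coordinate differences: Δφ = -0.00299°, Δλ = -0.00340°.
Converting to metres (1° lat = 111195 m, cos φ = 0.987661): observed ΔN = -332.5 m, observed ΔE = -373.4 m.
Subtracting the expected shift leaves a residual of -332.5 − (-303) = -29.5 m north and -373.4 − (-350) = -23.4 m east.
Residual distance = √((-29.5)² + (-23.4)²) = 37.6 m.

38 m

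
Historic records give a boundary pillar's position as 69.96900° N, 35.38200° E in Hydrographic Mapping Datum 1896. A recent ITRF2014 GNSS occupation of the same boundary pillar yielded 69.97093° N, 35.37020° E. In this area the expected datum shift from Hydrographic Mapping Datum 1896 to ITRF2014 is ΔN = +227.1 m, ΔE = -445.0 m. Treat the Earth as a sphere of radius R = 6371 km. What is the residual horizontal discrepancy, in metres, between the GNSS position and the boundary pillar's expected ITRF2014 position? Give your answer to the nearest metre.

Observed coordinate differences: Δφ = +0.00193°, Δλ = -0.01180°.
Converting to metres (1° lat = 111195 m, cos φ = 0.342529): observed ΔN = 214.6 m, observed ΔE = -449.4 m.
Subtracting the expected shift leaves a residual of 214.6 − (227.1) = -12.5 m north and -449.4 − (-445.0) = -4.4 m east.
Residual distance = √((-12.5)² + (-4.4)²) = 13.3 m.

13 m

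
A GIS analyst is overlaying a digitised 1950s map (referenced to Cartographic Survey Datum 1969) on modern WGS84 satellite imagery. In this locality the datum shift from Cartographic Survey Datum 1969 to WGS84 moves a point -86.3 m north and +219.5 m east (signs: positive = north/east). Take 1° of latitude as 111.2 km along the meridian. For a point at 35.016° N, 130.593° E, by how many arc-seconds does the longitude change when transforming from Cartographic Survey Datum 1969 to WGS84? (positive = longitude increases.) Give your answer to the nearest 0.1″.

Δλ = 8.7″

At latitude 35.016°, cos φ = 0.818992.
1° of longitude at this latitude = 111.2 × cos φ = 91.07 km, so Δλ = 219.5 / 91071.9 = 0.0024102° = 8.677″.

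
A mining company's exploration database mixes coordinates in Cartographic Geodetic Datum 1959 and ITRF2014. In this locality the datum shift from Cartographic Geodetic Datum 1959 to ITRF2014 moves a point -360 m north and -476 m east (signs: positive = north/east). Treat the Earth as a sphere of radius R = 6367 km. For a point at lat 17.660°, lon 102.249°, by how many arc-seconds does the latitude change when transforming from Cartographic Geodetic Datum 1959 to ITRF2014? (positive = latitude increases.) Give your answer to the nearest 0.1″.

Δφ = -11.7″

On a sphere of radius R, 1 rad of latitude = R, so Δφ = ΔN / R = -360.0 / 6367000 = -5.6542e-05 rad = -11.663″.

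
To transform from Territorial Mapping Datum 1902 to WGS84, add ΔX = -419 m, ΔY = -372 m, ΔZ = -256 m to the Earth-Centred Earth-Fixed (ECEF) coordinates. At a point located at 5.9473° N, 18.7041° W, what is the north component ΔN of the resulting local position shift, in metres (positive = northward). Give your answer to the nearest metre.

At φ = 5.9473°, λ = -18.7041°: sin φ = 0.103614, cos φ = 0.994618, sin λ = -0.320681, cos λ = 0.947187.
ΔN = −sin φ cos λ·ΔX − sin φ sin λ·ΔY + cos φ·ΔZ = −(0.103614)(0.947187)(-419) − (0.103614)(-0.320681)(-372) + (0.994618)(-256) = -225.86 m.

ΔN = -226 m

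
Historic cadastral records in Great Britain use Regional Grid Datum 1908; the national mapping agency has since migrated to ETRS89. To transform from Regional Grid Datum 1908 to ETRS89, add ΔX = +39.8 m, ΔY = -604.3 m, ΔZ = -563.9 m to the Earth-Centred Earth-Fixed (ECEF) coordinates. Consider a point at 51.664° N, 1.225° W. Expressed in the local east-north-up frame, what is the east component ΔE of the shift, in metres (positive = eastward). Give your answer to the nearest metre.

ΔE = -603 m

The local east axis at (φ, λ) is (−sin λ, cos λ, 0), so ΔE = −sin(-1.225°)·39.8 + cos(-1.225°)·(-604.3) = -603.31 m.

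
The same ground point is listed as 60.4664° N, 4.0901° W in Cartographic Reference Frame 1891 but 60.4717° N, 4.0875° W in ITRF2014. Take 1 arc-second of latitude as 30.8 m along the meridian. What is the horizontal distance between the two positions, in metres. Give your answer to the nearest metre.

605 m

Δφ = 60.4717° − 60.4664° = +0.0053°; Δλ = -4.0875° − -4.0901° = +0.0026°.
1° of latitude = 3600 × 30.80 = 110880 m.
ΔN = Δφ × 110880 = 587.7 m; ΔE = Δλ × 110880 × cos(60.4664°) = +0.0026 × 110880 × 0.492934 = 142.1 m.
Distance = √(ΔE² + ΔN²) = √(142.1² + 587.7²) = 604.6 m.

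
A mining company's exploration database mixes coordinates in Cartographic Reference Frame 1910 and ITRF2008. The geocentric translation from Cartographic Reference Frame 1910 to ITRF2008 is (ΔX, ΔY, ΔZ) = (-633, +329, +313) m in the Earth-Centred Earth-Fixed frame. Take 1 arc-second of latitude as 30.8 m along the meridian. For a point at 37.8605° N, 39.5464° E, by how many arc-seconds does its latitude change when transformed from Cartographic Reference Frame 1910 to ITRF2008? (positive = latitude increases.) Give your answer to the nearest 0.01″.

sin φ = 0.613741, cos φ = 0.789507, sin λ = 0.636703, cos λ = 0.771109.
North component: ΔN = −sin φ cos λ·ΔX − sin φ sin λ·ΔY + cos φ·ΔZ = −(0.613741)(0.771109)(-633) − (0.613741)(0.636703)(329) + (0.789507)(313) = 418.13 m.
1° of latitude spans 3600 × 30.80 = 110880 m, so Δφ = 418.13 / 110880 × 3600 = 13.576″.

Δφ = 13.58″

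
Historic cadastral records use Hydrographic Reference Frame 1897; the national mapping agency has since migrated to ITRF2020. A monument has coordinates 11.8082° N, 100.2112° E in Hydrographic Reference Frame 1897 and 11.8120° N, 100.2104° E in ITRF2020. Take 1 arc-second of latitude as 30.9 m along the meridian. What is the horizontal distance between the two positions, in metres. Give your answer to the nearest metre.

432 m

Δφ = 11.8120° − 11.8082° = +0.0038°; Δλ = 100.2104° − 100.2112° = -0.0008°.
1° of latitude = 3600 × 30.90 = 111240 m.
ΔN = Δφ × 111240 = 422.7 m; ΔE = Δλ × 111240 × cos(11.8082°) = -0.0008 × 111240 × 0.978838 = -87.1 m.
Distance = √(ΔE² + ΔN²) = √((-87.1)² + 422.7²) = 431.6 m.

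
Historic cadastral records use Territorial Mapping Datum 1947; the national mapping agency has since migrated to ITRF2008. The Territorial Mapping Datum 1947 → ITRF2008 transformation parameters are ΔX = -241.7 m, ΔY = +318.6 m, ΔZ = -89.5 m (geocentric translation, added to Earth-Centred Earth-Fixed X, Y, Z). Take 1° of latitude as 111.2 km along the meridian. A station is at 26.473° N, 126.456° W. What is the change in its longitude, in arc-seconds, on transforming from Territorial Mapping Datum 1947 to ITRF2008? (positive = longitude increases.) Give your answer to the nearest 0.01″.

Δλ = -13.88″

sin φ = 0.445776, cos φ = 0.895145, sin λ = -0.804313, cos λ = -0.594205.
East component: ΔE = −sin λ·ΔX + cos λ·ΔY = −(-0.804313)(-241.7) + (-0.594205)(318.6) = -383.72 m.
1° of latitude spans 111200 m; at latitude φ, 1° of longitude spans that × cos φ = 99540.1 m, so Δλ = -383.72 / 99540.1 × 3600 = -13.878″.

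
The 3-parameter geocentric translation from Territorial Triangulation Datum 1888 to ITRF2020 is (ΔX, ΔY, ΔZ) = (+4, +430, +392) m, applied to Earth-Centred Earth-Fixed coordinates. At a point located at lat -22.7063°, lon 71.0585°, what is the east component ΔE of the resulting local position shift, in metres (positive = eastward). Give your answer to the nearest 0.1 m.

ΔE = 135.8 m

The local east axis at (φ, λ) is (−sin λ, cos λ, 0), so ΔE = −sin(71.0585°)·4 + cos(71.0585°)·430 = 135.80 m.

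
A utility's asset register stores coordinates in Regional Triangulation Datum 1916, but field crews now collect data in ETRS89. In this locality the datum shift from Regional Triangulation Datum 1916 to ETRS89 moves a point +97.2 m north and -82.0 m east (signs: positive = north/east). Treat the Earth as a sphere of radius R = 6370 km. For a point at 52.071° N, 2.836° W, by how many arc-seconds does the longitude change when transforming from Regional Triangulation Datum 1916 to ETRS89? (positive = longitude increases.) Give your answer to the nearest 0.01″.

Δλ = -4.32″

At latitude 52.071°, cos φ = 0.614685.
One radian of longitude at latitude φ spans R cos φ, so Δλ = ΔE / (R cos φ) = -82.0 / (6370000 × 0.614685) = -2.0942e-05 rad = -4.320″.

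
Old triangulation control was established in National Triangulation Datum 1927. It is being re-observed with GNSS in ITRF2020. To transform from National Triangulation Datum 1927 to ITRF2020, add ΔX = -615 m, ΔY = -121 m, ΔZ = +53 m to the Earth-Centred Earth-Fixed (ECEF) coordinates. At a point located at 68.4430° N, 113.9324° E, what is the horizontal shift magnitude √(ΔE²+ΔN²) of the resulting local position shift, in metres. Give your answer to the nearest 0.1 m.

621.0 m

At φ = 68.4430°, λ = 113.9324°: sin φ = 0.930052, cos φ = 0.367427, sin λ = 0.914025, cos λ = -0.405659.
ΔE = −sin λ·ΔX + cos λ·ΔY = −(0.914025)·(-615) + (-0.405659)·(-121) = 611.21 m.
ΔN = −sin φ cos λ·ΔX − sin φ sin λ·ΔY + cos φ·ΔZ = −(0.930052)(-0.405659)(-615) − (0.930052)(0.914025)(-121) + (0.367427)(53) = -109.69 m.
Horizontal magnitude = √(ΔE² + ΔN²) = √(611.21² + (-109.69)²) = 620.98 m.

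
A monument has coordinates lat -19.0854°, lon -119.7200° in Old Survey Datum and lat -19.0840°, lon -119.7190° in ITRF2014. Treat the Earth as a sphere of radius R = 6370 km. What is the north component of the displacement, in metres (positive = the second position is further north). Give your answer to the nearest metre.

Δφ = -19.0840° − -19.0854° = +0.0014°; Δλ = -119.7190° − -119.7200° = +0.0010°.
1° along a meridian = πR/180 = 111177 m.
ΔN = Δφ × 111177 = 155.6 m; ΔE = Δλ × 111177 × cos(-19.0854°) = +0.0010 × 111177 × 0.945032 = 105.1 m.

ΔN = 156 m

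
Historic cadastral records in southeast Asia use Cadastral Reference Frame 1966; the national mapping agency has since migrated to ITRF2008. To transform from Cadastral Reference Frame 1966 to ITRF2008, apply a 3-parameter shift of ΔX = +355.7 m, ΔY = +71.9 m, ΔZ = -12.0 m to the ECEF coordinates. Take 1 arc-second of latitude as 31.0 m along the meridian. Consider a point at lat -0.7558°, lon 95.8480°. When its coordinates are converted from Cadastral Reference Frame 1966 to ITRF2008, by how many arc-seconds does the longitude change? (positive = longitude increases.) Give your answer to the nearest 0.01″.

sin φ = -0.013191, cos φ = 0.999913, sin λ = 0.994796, cos λ = -0.101890.
East component: ΔE = −sin λ·ΔX + cos λ·ΔY = −(0.994796)(355.7) + (-0.101890)(71.9) = -361.17 m.
1° of latitude spans 3600 × 31.00 = 111600 m; at latitude φ, 1° of longitude spans that × cos φ = 111590.3 m, so Δλ = -361.17 / 111590.3 × 3600 = -11.652″.

Δλ = -11.65″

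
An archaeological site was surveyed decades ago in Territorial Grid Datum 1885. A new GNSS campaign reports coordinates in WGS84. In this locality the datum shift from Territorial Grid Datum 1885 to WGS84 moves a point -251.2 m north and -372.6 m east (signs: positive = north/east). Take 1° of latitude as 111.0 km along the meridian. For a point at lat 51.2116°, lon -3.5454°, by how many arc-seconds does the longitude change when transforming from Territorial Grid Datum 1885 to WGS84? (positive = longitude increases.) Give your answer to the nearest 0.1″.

Δλ = -19.3″

At latitude 51.2116°, cos φ = 0.626446.
1° of longitude at this latitude = 111.0 × cos φ = 69.54 km, so Δλ = -372.6 / 69535.5 = -0.0053584° = -19.290″.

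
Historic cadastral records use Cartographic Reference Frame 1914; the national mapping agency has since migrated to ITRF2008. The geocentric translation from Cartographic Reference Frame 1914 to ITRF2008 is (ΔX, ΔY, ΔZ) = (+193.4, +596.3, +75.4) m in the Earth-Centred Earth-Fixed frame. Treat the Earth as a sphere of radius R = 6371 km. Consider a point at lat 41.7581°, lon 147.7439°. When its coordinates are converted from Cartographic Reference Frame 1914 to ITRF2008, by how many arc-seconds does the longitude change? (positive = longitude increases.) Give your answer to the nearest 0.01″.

Δλ = -26.37″

sin φ = 0.665987, cos φ = 0.745963, sin λ = 0.533705, cos λ = -0.845671.
East component: ΔE = −sin λ·ΔX + cos λ·ΔY = −(0.533705)(193.4) + (-0.845671)(596.3) = -607.49 m.
1° of latitude spans πR/180 = 111195 m; at latitude φ, 1° of longitude spans that × cos φ = 82947.3 m, so Δλ = -607.49 / 82947.3 × 3600 = -26.366″.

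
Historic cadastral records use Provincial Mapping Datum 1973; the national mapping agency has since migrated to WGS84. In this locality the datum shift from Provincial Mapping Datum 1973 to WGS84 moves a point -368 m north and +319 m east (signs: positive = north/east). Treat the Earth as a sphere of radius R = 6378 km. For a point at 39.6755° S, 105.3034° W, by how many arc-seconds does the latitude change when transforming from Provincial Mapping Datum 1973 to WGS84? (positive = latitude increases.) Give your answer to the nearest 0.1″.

Δφ = -11.9″

On a sphere of radius R, 1 rad of latitude = R, so Δφ = ΔN / R = -368.0 / 6378000 = -5.7698e-05 rad = -11.901″.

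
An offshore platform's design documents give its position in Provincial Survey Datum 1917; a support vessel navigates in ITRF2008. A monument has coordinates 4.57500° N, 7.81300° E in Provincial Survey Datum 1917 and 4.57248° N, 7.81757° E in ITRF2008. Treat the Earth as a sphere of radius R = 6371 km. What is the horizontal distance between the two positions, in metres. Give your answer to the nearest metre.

Δφ = 4.57248° − 4.57500° = -0.00252°; Δλ = 7.81757° − 7.81300° = +0.00457°.
1° along a meridian = πR/180 = 111195 m.
ΔN = Δφ × 111195 = -280.2 m; ΔE = Δλ × 111195 × cos(4.57500°) = +0.00457 × 111195 × 0.996814 = 506.5 m.
Distance = √(ΔE² + ΔN²) = √(506.5² + (-280.2)²) = 578.9 m.

579 m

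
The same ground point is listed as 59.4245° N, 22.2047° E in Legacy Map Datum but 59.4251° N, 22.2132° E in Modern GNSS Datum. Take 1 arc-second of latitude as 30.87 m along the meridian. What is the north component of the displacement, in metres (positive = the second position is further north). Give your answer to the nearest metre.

ΔN = 67 m

Δφ = 59.4251° − 59.4245° = +0.0006°; Δλ = 22.2132° − 22.2047° = +0.0085°.
1° of latitude = 3600 × 30.87 = 111132 m.
ΔN = Δφ × 111132 = 66.7 m; ΔE = Δλ × 111132 × cos(59.4245°) = +0.0085 × 111132 × 0.508673 = 480.5 m.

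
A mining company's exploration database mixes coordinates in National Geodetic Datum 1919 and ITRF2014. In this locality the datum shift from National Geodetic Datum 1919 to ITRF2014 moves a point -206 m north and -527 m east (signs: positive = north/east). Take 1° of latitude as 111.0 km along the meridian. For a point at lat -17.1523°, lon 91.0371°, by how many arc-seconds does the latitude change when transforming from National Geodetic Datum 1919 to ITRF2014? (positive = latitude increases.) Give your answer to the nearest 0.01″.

1° of latitude = 111.0 km, so Δφ = -206.0 / 111000 = -0.0018559° = -6.681″.

Δφ = -6.68″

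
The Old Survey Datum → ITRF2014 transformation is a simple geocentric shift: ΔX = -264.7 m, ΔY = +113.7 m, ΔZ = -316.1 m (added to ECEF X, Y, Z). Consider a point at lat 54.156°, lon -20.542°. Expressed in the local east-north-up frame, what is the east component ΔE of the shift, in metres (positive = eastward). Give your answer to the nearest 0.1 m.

ΔE = 13.6 m

At φ = 54.156°, λ = -20.542°: sin φ = 0.810614, cos φ = 0.585580, sin λ = -0.350894, cos λ = 0.936415.
ΔE = −sin λ·ΔX + cos λ·ΔY = −(-0.350894)·(-264.7) + (0.936415)·(113.7) = 13.59 m.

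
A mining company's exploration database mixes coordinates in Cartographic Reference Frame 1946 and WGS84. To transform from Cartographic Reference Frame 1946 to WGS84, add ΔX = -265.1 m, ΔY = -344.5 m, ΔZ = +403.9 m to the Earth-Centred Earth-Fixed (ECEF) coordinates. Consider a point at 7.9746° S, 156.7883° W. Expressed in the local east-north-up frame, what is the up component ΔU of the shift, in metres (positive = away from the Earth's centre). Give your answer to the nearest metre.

ΔU = 320 m

The local up (radial) axis is (cos φ cos λ, cos φ sin λ, sin φ), giving ΔU = 241.285 + 134.465 − 56.035 = 319.72 m.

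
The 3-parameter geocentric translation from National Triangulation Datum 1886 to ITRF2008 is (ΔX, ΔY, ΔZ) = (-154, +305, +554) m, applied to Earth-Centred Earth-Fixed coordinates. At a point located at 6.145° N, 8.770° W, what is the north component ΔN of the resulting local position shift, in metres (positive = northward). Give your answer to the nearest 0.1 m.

At φ = 6.145°, λ = -8.770°: sin φ = 0.107045, cos φ = 0.994254, sin λ = -0.152468, cos λ = 0.988308.
ΔN = −sin φ cos λ·ΔX − sin φ sin λ·ΔY + cos φ·ΔZ = −(0.107045)(0.988308)(-154) − (0.107045)(-0.152468)(305) + (0.994254)(554) = 572.09 m.

ΔN = 572.1 m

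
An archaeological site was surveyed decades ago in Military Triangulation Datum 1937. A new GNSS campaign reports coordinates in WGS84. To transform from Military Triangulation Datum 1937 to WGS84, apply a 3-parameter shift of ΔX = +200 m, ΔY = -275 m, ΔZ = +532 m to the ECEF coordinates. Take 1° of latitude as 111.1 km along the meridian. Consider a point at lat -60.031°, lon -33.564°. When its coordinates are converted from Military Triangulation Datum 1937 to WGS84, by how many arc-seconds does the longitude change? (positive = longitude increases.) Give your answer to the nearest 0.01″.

Δλ = -7.69″

sin φ = -0.866296, cos φ = 0.499531, sin λ = -0.552868, cos λ = 0.833269.
East component: ΔE = −sin λ·ΔX + cos λ·ΔY = −(-0.552868)(200) + (0.833269)(-275) = -118.58 m.
1° of latitude spans 111100 m; at latitude φ, 1° of longitude spans that × cos φ = 55497.9 m, so Δλ = -118.58 / 55497.9 × 3600 = -7.692″.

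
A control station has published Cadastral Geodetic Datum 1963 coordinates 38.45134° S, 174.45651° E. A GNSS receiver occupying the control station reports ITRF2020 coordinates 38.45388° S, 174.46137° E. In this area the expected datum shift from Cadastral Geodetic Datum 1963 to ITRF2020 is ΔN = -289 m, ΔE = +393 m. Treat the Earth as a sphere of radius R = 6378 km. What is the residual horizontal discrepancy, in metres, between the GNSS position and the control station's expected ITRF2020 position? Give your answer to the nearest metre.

31 m

Observed coordinate differences: Δφ = -0.00254°, Δλ = +0.00486°.
Converting to metres (1° lat = 111317 m, cos φ = 0.783137): observed ΔN = -282.7 m, observed ΔE = 423.7 m.
Subtracting the expected shift leaves a residual of -282.7 − (-289) = 6.3 m north and 423.7 − (393) = 30.7 m east.
Residual distance = √(6.3² + 30.7²) = 31.3 m.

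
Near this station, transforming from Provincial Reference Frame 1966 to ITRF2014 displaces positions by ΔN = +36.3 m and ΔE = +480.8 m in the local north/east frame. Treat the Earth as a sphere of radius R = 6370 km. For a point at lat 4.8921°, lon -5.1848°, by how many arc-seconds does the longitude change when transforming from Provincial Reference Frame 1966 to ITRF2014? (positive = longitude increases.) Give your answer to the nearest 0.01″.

Δλ = 15.63″

At latitude 4.8921°, cos φ = 0.996357.
One radian of longitude at latitude φ spans R cos φ, so Δλ = ΔE / (R cos φ) = 480.8 / (6370000 × 0.996357) = 7.5755e-05 rad = 15.626″.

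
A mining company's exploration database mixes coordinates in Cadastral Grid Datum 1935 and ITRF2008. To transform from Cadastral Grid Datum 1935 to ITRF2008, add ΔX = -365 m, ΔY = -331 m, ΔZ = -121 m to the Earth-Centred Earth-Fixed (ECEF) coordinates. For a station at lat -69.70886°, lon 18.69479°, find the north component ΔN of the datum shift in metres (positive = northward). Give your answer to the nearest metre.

ΔN = -466 m

The local north axis is (−sin φ cos λ, −sin φ sin λ, cos φ), giving ΔN = -324.287 − 99.510 − 41.962 = -465.76 m.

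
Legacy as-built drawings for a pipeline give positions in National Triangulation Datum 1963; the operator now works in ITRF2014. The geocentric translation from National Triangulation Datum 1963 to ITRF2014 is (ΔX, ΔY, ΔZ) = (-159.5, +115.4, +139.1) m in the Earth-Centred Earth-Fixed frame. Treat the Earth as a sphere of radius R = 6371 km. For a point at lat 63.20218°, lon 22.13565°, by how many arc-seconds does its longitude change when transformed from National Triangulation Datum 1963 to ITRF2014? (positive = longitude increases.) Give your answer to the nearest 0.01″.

sin φ = 0.892603, cos φ = 0.450844, sin λ = 0.376801, cos λ = 0.926294.
East component: ΔE = −sin λ·ΔX + cos λ·ΔY = −(0.376801)(-159.5) + (0.926294)(115.4) = 166.99 m.
1° of latitude spans πR/180 = 111195 m; at latitude φ, 1° of longitude spans that × cos φ = 50131.5 m, so Δλ = 166.99 / 50131.5 × 3600 = 11.992″.

Δλ = 11.99″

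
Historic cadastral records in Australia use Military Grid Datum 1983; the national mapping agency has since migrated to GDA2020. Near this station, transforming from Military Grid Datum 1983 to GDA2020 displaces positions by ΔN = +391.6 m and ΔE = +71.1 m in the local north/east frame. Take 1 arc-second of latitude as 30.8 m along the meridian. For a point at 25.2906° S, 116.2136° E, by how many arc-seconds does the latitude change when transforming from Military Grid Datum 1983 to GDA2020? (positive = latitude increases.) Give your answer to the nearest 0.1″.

1″ of latitude = 30.80 m, so Δφ = 391.6 / 30.80 = 12.714″.

Δφ = 12.7″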